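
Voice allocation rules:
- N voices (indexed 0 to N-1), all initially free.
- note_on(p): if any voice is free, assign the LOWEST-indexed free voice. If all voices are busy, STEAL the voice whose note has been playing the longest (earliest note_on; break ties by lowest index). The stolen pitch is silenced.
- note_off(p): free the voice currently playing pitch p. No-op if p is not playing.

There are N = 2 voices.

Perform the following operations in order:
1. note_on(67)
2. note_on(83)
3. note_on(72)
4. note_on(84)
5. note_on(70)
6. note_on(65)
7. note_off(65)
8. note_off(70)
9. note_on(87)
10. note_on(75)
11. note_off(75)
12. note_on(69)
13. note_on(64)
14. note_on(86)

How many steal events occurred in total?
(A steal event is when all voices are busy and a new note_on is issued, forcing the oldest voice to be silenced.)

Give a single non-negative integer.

Op 1: note_on(67): voice 0 is free -> assigned | voices=[67 -]
Op 2: note_on(83): voice 1 is free -> assigned | voices=[67 83]
Op 3: note_on(72): all voices busy, STEAL voice 0 (pitch 67, oldest) -> assign | voices=[72 83]
Op 4: note_on(84): all voices busy, STEAL voice 1 (pitch 83, oldest) -> assign | voices=[72 84]
Op 5: note_on(70): all voices busy, STEAL voice 0 (pitch 72, oldest) -> assign | voices=[70 84]
Op 6: note_on(65): all voices busy, STEAL voice 1 (pitch 84, oldest) -> assign | voices=[70 65]
Op 7: note_off(65): free voice 1 | voices=[70 -]
Op 8: note_off(70): free voice 0 | voices=[- -]
Op 9: note_on(87): voice 0 is free -> assigned | voices=[87 -]
Op 10: note_on(75): voice 1 is free -> assigned | voices=[87 75]
Op 11: note_off(75): free voice 1 | voices=[87 -]
Op 12: note_on(69): voice 1 is free -> assigned | voices=[87 69]
Op 13: note_on(64): all voices busy, STEAL voice 0 (pitch 87, oldest) -> assign | voices=[64 69]
Op 14: note_on(86): all voices busy, STEAL voice 1 (pitch 69, oldest) -> assign | voices=[64 86]

Answer: 6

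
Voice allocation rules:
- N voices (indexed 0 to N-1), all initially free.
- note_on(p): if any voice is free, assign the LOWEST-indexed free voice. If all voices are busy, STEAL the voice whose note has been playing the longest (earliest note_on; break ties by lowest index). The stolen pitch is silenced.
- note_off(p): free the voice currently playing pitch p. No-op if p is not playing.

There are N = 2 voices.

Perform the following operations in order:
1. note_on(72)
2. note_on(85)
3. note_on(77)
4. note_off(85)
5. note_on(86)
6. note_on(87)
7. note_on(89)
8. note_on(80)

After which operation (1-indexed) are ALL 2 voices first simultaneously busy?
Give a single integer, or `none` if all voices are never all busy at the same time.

Op 1: note_on(72): voice 0 is free -> assigned | voices=[72 -]
Op 2: note_on(85): voice 1 is free -> assigned | voices=[72 85]
Op 3: note_on(77): all voices busy, STEAL voice 0 (pitch 72, oldest) -> assign | voices=[77 85]
Op 4: note_off(85): free voice 1 | voices=[77 -]
Op 5: note_on(86): voice 1 is free -> assigned | voices=[77 86]
Op 6: note_on(87): all voices busy, STEAL voice 0 (pitch 77, oldest) -> assign | voices=[87 86]
Op 7: note_on(89): all voices busy, STEAL voice 1 (pitch 86, oldest) -> assign | voices=[87 89]
Op 8: note_on(80): all voices busy, STEAL voice 0 (pitch 87, oldest) -> assign | voices=[80 89]

Answer: 2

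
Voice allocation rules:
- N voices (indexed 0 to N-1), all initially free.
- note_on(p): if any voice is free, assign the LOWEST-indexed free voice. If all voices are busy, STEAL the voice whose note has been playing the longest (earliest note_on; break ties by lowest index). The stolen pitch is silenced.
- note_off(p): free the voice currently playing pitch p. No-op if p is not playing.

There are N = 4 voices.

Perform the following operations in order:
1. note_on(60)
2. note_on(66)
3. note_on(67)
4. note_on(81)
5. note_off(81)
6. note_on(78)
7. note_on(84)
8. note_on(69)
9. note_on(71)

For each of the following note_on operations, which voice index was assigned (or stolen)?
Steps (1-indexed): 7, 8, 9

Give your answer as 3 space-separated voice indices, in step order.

Answer: 0 1 2

Derivation:
Op 1: note_on(60): voice 0 is free -> assigned | voices=[60 - - -]
Op 2: note_on(66): voice 1 is free -> assigned | voices=[60 66 - -]
Op 3: note_on(67): voice 2 is free -> assigned | voices=[60 66 67 -]
Op 4: note_on(81): voice 3 is free -> assigned | voices=[60 66 67 81]
Op 5: note_off(81): free voice 3 | voices=[60 66 67 -]
Op 6: note_on(78): voice 3 is free -> assigned | voices=[60 66 67 78]
Op 7: note_on(84): all voices busy, STEAL voice 0 (pitch 60, oldest) -> assign | voices=[84 66 67 78]
Op 8: note_on(69): all voices busy, STEAL voice 1 (pitch 66, oldest) -> assign | voices=[84 69 67 78]
Op 9: note_on(71): all voices busy, STEAL voice 2 (pitch 67, oldest) -> assign | voices=[84 69 71 78]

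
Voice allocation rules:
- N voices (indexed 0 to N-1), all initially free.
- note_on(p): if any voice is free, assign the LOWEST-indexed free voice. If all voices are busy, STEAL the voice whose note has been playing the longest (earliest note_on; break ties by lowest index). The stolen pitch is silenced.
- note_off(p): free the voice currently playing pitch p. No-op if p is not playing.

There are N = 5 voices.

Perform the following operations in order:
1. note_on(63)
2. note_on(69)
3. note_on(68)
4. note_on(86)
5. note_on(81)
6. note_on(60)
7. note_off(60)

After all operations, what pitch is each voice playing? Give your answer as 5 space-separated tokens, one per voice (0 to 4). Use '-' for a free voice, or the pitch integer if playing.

Op 1: note_on(63): voice 0 is free -> assigned | voices=[63 - - - -]
Op 2: note_on(69): voice 1 is free -> assigned | voices=[63 69 - - -]
Op 3: note_on(68): voice 2 is free -> assigned | voices=[63 69 68 - -]
Op 4: note_on(86): voice 3 is free -> assigned | voices=[63 69 68 86 -]
Op 5: note_on(81): voice 4 is free -> assigned | voices=[63 69 68 86 81]
Op 6: note_on(60): all voices busy, STEAL voice 0 (pitch 63, oldest) -> assign | voices=[60 69 68 86 81]
Op 7: note_off(60): free voice 0 | voices=[- 69 68 86 81]

Answer: - 69 68 86 81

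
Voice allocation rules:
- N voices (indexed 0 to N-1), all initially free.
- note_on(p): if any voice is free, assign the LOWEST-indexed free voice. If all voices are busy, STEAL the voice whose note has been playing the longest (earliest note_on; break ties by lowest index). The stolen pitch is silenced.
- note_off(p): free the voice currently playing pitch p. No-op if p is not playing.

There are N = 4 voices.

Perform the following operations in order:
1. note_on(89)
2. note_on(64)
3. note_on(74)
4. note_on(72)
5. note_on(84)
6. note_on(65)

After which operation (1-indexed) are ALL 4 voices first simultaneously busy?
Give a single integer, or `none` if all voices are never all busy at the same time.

Op 1: note_on(89): voice 0 is free -> assigned | voices=[89 - - -]
Op 2: note_on(64): voice 1 is free -> assigned | voices=[89 64 - -]
Op 3: note_on(74): voice 2 is free -> assigned | voices=[89 64 74 -]
Op 4: note_on(72): voice 3 is free -> assigned | voices=[89 64 74 72]
Op 5: note_on(84): all voices busy, STEAL voice 0 (pitch 89, oldest) -> assign | voices=[84 64 74 72]
Op 6: note_on(65): all voices busy, STEAL voice 1 (pitch 64, oldest) -> assign | voices=[84 65 74 72]

Answer: 4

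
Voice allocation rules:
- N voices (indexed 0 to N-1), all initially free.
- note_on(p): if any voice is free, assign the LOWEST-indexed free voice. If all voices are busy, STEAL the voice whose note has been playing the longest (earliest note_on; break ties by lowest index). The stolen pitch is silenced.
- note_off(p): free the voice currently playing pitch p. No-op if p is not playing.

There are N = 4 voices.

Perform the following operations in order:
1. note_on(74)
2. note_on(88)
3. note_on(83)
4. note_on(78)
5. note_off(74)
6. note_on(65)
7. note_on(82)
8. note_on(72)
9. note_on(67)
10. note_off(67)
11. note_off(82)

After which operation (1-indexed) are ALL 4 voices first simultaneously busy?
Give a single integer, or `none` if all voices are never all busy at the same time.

Op 1: note_on(74): voice 0 is free -> assigned | voices=[74 - - -]
Op 2: note_on(88): voice 1 is free -> assigned | voices=[74 88 - -]
Op 3: note_on(83): voice 2 is free -> assigned | voices=[74 88 83 -]
Op 4: note_on(78): voice 3 is free -> assigned | voices=[74 88 83 78]
Op 5: note_off(74): free voice 0 | voices=[- 88 83 78]
Op 6: note_on(65): voice 0 is free -> assigned | voices=[65 88 83 78]
Op 7: note_on(82): all voices busy, STEAL voice 1 (pitch 88, oldest) -> assign | voices=[65 82 83 78]
Op 8: note_on(72): all voices busy, STEAL voice 2 (pitch 83, oldest) -> assign | voices=[65 82 72 78]
Op 9: note_on(67): all voices busy, STEAL voice 3 (pitch 78, oldest) -> assign | voices=[65 82 72 67]
Op 10: note_off(67): free voice 3 | voices=[65 82 72 -]
Op 11: note_off(82): free voice 1 | voices=[65 - 72 -]

Answer: 4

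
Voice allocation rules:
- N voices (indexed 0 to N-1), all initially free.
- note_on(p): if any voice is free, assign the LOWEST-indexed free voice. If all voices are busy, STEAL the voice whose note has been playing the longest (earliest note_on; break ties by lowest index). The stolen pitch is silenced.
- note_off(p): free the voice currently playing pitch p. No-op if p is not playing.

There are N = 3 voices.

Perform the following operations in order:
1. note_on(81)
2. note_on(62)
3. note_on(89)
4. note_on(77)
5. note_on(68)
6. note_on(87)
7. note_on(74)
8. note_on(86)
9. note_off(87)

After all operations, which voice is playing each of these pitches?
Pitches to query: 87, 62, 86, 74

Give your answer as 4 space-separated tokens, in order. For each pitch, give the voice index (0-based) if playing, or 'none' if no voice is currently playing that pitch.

Answer: none none 1 0

Derivation:
Op 1: note_on(81): voice 0 is free -> assigned | voices=[81 - -]
Op 2: note_on(62): voice 1 is free -> assigned | voices=[81 62 -]
Op 3: note_on(89): voice 2 is free -> assigned | voices=[81 62 89]
Op 4: note_on(77): all voices busy, STEAL voice 0 (pitch 81, oldest) -> assign | voices=[77 62 89]
Op 5: note_on(68): all voices busy, STEAL voice 1 (pitch 62, oldest) -> assign | voices=[77 68 89]
Op 6: note_on(87): all voices busy, STEAL voice 2 (pitch 89, oldest) -> assign | voices=[77 68 87]
Op 7: note_on(74): all voices busy, STEAL voice 0 (pitch 77, oldest) -> assign | voices=[74 68 87]
Op 8: note_on(86): all voices busy, STEAL voice 1 (pitch 68, oldest) -> assign | voices=[74 86 87]
Op 9: note_off(87): free voice 2 | voices=[74 86 -]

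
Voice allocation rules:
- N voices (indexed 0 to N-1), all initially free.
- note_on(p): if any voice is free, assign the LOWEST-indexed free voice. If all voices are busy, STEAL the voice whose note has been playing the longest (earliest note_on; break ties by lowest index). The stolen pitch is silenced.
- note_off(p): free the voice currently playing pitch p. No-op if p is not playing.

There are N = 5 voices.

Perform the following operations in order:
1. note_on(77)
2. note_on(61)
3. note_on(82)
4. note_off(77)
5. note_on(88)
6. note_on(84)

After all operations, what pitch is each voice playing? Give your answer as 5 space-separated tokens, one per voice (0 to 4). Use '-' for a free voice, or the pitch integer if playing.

Op 1: note_on(77): voice 0 is free -> assigned | voices=[77 - - - -]
Op 2: note_on(61): voice 1 is free -> assigned | voices=[77 61 - - -]
Op 3: note_on(82): voice 2 is free -> assigned | voices=[77 61 82 - -]
Op 4: note_off(77): free voice 0 | voices=[- 61 82 - -]
Op 5: note_on(88): voice 0 is free -> assigned | voices=[88 61 82 - -]
Op 6: note_on(84): voice 3 is free -> assigned | voices=[88 61 82 84 -]

Answer: 88 61 82 84 -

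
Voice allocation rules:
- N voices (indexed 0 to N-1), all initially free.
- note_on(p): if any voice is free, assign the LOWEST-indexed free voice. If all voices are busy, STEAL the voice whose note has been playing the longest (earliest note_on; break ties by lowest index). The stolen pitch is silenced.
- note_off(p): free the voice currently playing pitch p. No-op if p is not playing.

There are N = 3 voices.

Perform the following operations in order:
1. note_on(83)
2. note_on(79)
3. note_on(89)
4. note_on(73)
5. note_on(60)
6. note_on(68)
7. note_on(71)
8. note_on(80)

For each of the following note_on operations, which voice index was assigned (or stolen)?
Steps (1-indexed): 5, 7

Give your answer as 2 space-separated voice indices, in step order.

Answer: 1 0

Derivation:
Op 1: note_on(83): voice 0 is free -> assigned | voices=[83 - -]
Op 2: note_on(79): voice 1 is free -> assigned | voices=[83 79 -]
Op 3: note_on(89): voice 2 is free -> assigned | voices=[83 79 89]
Op 4: note_on(73): all voices busy, STEAL voice 0 (pitch 83, oldest) -> assign | voices=[73 79 89]
Op 5: note_on(60): all voices busy, STEAL voice 1 (pitch 79, oldest) -> assign | voices=[73 60 89]
Op 6: note_on(68): all voices busy, STEAL voice 2 (pitch 89, oldest) -> assign | voices=[73 60 68]
Op 7: note_on(71): all voices busy, STEAL voice 0 (pitch 73, oldest) -> assign | voices=[71 60 68]
Op 8: note_on(80): all voices busy, STEAL voice 1 (pitch 60, oldest) -> assign | voices=[71 80 68]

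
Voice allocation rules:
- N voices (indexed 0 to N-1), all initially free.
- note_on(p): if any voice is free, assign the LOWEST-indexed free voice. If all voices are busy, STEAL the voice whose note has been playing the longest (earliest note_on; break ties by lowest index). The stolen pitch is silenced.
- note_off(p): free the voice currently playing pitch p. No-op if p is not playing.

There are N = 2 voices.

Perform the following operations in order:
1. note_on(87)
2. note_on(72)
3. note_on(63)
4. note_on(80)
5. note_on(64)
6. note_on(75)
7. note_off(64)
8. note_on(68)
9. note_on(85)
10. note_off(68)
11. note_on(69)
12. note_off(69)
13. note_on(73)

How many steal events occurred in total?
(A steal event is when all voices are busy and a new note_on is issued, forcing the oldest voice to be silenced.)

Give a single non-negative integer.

Op 1: note_on(87): voice 0 is free -> assigned | voices=[87 -]
Op 2: note_on(72): voice 1 is free -> assigned | voices=[87 72]
Op 3: note_on(63): all voices busy, STEAL voice 0 (pitch 87, oldest) -> assign | voices=[63 72]
Op 4: note_on(80): all voices busy, STEAL voice 1 (pitch 72, oldest) -> assign | voices=[63 80]
Op 5: note_on(64): all voices busy, STEAL voice 0 (pitch 63, oldest) -> assign | voices=[64 80]
Op 6: note_on(75): all voices busy, STEAL voice 1 (pitch 80, oldest) -> assign | voices=[64 75]
Op 7: note_off(64): free voice 0 | voices=[- 75]
Op 8: note_on(68): voice 0 is free -> assigned | voices=[68 75]
Op 9: note_on(85): all voices busy, STEAL voice 1 (pitch 75, oldest) -> assign | voices=[68 85]
Op 10: note_off(68): free voice 0 | voices=[- 85]
Op 11: note_on(69): voice 0 is free -> assigned | voices=[69 85]
Op 12: note_off(69): free voice 0 | voices=[- 85]
Op 13: note_on(73): voice 0 is free -> assigned | voices=[73 85]

Answer: 5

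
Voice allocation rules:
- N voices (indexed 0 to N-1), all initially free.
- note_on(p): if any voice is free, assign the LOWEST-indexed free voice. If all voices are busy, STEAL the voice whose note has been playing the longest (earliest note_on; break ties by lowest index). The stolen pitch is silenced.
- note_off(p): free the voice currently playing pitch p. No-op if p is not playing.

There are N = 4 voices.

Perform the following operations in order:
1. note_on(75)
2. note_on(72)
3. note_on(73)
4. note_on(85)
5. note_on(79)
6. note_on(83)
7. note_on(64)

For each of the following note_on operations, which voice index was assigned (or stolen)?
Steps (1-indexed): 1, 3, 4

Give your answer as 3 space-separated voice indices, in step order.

Answer: 0 2 3

Derivation:
Op 1: note_on(75): voice 0 is free -> assigned | voices=[75 - - -]
Op 2: note_on(72): voice 1 is free -> assigned | voices=[75 72 - -]
Op 3: note_on(73): voice 2 is free -> assigned | voices=[75 72 73 -]
Op 4: note_on(85): voice 3 is free -> assigned | voices=[75 72 73 85]
Op 5: note_on(79): all voices busy, STEAL voice 0 (pitch 75, oldest) -> assign | voices=[79 72 73 85]
Op 6: note_on(83): all voices busy, STEAL voice 1 (pitch 72, oldest) -> assign | voices=[79 83 73 85]
Op 7: note_on(64): all voices busy, STEAL voice 2 (pitch 73, oldest) -> assign | voices=[79 83 64 85]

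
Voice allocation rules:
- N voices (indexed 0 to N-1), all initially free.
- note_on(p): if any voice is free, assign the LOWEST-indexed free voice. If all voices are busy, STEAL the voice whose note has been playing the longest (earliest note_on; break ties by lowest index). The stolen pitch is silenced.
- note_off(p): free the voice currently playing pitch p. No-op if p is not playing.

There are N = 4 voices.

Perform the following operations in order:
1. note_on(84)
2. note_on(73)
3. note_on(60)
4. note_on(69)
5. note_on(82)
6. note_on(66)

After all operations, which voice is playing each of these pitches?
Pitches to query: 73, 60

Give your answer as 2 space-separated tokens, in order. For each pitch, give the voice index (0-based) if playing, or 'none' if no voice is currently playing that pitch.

Op 1: note_on(84): voice 0 is free -> assigned | voices=[84 - - -]
Op 2: note_on(73): voice 1 is free -> assigned | voices=[84 73 - -]
Op 3: note_on(60): voice 2 is free -> assigned | voices=[84 73 60 -]
Op 4: note_on(69): voice 3 is free -> assigned | voices=[84 73 60 69]
Op 5: note_on(82): all voices busy, STEAL voice 0 (pitch 84, oldest) -> assign | voices=[82 73 60 69]
Op 6: note_on(66): all voices busy, STEAL voice 1 (pitch 73, oldest) -> assign | voices=[82 66 60 69]

Answer: none 2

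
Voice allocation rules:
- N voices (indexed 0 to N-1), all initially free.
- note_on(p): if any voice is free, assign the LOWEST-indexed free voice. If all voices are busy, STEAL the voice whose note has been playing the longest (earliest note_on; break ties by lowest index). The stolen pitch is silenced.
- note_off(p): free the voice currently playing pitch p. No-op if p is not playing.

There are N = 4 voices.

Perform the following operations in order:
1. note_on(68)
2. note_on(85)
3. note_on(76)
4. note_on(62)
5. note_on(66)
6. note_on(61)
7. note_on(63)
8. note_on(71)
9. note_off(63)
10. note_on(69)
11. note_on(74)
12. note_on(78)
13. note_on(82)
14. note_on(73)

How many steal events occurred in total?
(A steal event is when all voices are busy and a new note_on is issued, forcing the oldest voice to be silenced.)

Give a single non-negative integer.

Op 1: note_on(68): voice 0 is free -> assigned | voices=[68 - - -]
Op 2: note_on(85): voice 1 is free -> assigned | voices=[68 85 - -]
Op 3: note_on(76): voice 2 is free -> assigned | voices=[68 85 76 -]
Op 4: note_on(62): voice 3 is free -> assigned | voices=[68 85 76 62]
Op 5: note_on(66): all voices busy, STEAL voice 0 (pitch 68, oldest) -> assign | voices=[66 85 76 62]
Op 6: note_on(61): all voices busy, STEAL voice 1 (pitch 85, oldest) -> assign | voices=[66 61 76 62]
Op 7: note_on(63): all voices busy, STEAL voice 2 (pitch 76, oldest) -> assign | voices=[66 61 63 62]
Op 8: note_on(71): all voices busy, STEAL voice 3 (pitch 62, oldest) -> assign | voices=[66 61 63 71]
Op 9: note_off(63): free voice 2 | voices=[66 61 - 71]
Op 10: note_on(69): voice 2 is free -> assigned | voices=[66 61 69 71]
Op 11: note_on(74): all voices busy, STEAL voice 0 (pitch 66, oldest) -> assign | voices=[74 61 69 71]
Op 12: note_on(78): all voices busy, STEAL voice 1 (pitch 61, oldest) -> assign | voices=[74 78 69 71]
Op 13: note_on(82): all voices busy, STEAL voice 3 (pitch 71, oldest) -> assign | voices=[74 78 69 82]
Op 14: note_on(73): all voices busy, STEAL voice 2 (pitch 69, oldest) -> assign | voices=[74 78 73 82]

Answer: 8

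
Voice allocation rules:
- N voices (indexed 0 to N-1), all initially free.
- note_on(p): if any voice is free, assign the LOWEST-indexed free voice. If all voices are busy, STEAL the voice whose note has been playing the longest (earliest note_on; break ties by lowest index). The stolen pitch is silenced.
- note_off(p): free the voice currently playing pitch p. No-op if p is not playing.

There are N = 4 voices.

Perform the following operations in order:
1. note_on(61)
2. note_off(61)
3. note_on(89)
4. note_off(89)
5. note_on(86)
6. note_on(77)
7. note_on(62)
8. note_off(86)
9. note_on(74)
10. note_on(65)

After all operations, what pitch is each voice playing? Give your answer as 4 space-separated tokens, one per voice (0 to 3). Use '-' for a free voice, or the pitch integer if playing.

Op 1: note_on(61): voice 0 is free -> assigned | voices=[61 - - -]
Op 2: note_off(61): free voice 0 | voices=[- - - -]
Op 3: note_on(89): voice 0 is free -> assigned | voices=[89 - - -]
Op 4: note_off(89): free voice 0 | voices=[- - - -]
Op 5: note_on(86): voice 0 is free -> assigned | voices=[86 - - -]
Op 6: note_on(77): voice 1 is free -> assigned | voices=[86 77 - -]
Op 7: note_on(62): voice 2 is free -> assigned | voices=[86 77 62 -]
Op 8: note_off(86): free voice 0 | voices=[- 77 62 -]
Op 9: note_on(74): voice 0 is free -> assigned | voices=[74 77 62 -]
Op 10: note_on(65): voice 3 is free -> assigned | voices=[74 77 62 65]

Answer: 74 77 62 65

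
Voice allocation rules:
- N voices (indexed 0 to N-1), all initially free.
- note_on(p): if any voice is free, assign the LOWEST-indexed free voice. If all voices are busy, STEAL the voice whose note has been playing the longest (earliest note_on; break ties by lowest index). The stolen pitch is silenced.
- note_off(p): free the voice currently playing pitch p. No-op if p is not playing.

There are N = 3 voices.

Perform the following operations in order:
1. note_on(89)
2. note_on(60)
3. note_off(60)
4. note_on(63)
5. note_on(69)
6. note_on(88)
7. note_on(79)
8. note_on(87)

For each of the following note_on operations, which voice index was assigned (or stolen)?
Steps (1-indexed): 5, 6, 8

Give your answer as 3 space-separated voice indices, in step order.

Op 1: note_on(89): voice 0 is free -> assigned | voices=[89 - -]
Op 2: note_on(60): voice 1 is free -> assigned | voices=[89 60 -]
Op 3: note_off(60): free voice 1 | voices=[89 - -]
Op 4: note_on(63): voice 1 is free -> assigned | voices=[89 63 -]
Op 5: note_on(69): voice 2 is free -> assigned | voices=[89 63 69]
Op 6: note_on(88): all voices busy, STEAL voice 0 (pitch 89, oldest) -> assign | voices=[88 63 69]
Op 7: note_on(79): all voices busy, STEAL voice 1 (pitch 63, oldest) -> assign | voices=[88 79 69]
Op 8: note_on(87): all voices busy, STEAL voice 2 (pitch 69, oldest) -> assign | voices=[88 79 87]

Answer: 2 0 2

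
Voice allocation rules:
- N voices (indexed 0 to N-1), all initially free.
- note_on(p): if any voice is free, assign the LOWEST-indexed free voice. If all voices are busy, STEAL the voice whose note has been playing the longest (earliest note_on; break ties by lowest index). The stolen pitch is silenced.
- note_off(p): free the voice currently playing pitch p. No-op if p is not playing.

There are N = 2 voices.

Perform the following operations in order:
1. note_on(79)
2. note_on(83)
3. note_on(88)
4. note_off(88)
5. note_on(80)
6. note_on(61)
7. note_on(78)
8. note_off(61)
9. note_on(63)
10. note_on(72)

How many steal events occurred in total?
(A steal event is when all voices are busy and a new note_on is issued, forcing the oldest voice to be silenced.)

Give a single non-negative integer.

Op 1: note_on(79): voice 0 is free -> assigned | voices=[79 -]
Op 2: note_on(83): voice 1 is free -> assigned | voices=[79 83]
Op 3: note_on(88): all voices busy, STEAL voice 0 (pitch 79, oldest) -> assign | voices=[88 83]
Op 4: note_off(88): free voice 0 | voices=[- 83]
Op 5: note_on(80): voice 0 is free -> assigned | voices=[80 83]
Op 6: note_on(61): all voices busy, STEAL voice 1 (pitch 83, oldest) -> assign | voices=[80 61]
Op 7: note_on(78): all voices busy, STEAL voice 0 (pitch 80, oldest) -> assign | voices=[78 61]
Op 8: note_off(61): free voice 1 | voices=[78 -]
Op 9: note_on(63): voice 1 is free -> assigned | voices=[78 63]
Op 10: note_on(72): all voices busy, STEAL voice 0 (pitch 78, oldest) -> assign | voices=[72 63]

Answer: 4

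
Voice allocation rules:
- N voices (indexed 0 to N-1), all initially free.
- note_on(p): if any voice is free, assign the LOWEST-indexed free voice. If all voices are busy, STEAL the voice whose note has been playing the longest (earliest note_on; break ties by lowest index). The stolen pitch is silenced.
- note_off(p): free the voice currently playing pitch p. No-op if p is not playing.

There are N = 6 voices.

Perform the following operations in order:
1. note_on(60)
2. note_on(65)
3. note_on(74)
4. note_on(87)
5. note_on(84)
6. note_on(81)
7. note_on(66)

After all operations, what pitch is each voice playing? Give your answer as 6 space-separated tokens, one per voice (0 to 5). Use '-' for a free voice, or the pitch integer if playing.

Op 1: note_on(60): voice 0 is free -> assigned | voices=[60 - - - - -]
Op 2: note_on(65): voice 1 is free -> assigned | voices=[60 65 - - - -]
Op 3: note_on(74): voice 2 is free -> assigned | voices=[60 65 74 - - -]
Op 4: note_on(87): voice 3 is free -> assigned | voices=[60 65 74 87 - -]
Op 5: note_on(84): voice 4 is free -> assigned | voices=[60 65 74 87 84 -]
Op 6: note_on(81): voice 5 is free -> assigned | voices=[60 65 74 87 84 81]
Op 7: note_on(66): all voices busy, STEAL voice 0 (pitch 60, oldest) -> assign | voices=[66 65 74 87 84 81]

Answer: 66 65 74 87 84 81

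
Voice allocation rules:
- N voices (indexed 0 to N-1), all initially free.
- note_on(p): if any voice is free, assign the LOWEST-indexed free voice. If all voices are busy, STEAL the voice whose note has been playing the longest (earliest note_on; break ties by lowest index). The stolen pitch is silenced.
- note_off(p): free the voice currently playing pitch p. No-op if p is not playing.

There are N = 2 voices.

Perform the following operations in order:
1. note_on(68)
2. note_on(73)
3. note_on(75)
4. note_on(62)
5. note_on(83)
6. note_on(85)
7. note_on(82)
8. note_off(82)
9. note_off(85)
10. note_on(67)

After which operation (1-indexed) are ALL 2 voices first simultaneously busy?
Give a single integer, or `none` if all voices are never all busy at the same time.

Answer: 2

Derivation:
Op 1: note_on(68): voice 0 is free -> assigned | voices=[68 -]
Op 2: note_on(73): voice 1 is free -> assigned | voices=[68 73]
Op 3: note_on(75): all voices busy, STEAL voice 0 (pitch 68, oldest) -> assign | voices=[75 73]
Op 4: note_on(62): all voices busy, STEAL voice 1 (pitch 73, oldest) -> assign | voices=[75 62]
Op 5: note_on(83): all voices busy, STEAL voice 0 (pitch 75, oldest) -> assign | voices=[83 62]
Op 6: note_on(85): all voices busy, STEAL voice 1 (pitch 62, oldest) -> assign | voices=[83 85]
Op 7: note_on(82): all voices busy, STEAL voice 0 (pitch 83, oldest) -> assign | voices=[82 85]
Op 8: note_off(82): free voice 0 | voices=[- 85]
Op 9: note_off(85): free voice 1 | voices=[- -]
Op 10: note_on(67): voice 0 is free -> assigned | voices=[67 -]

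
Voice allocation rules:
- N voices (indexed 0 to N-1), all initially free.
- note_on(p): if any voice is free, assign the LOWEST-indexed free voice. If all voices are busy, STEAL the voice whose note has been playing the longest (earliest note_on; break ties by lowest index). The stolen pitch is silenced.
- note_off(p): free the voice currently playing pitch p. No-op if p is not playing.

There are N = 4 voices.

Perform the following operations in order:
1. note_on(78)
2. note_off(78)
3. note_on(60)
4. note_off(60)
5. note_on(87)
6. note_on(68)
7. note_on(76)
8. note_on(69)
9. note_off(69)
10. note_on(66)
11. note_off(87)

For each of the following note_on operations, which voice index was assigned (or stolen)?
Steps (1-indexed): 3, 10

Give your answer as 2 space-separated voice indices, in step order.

Op 1: note_on(78): voice 0 is free -> assigned | voices=[78 - - -]
Op 2: note_off(78): free voice 0 | voices=[- - - -]
Op 3: note_on(60): voice 0 is free -> assigned | voices=[60 - - -]
Op 4: note_off(60): free voice 0 | voices=[- - - -]
Op 5: note_on(87): voice 0 is free -> assigned | voices=[87 - - -]
Op 6: note_on(68): voice 1 is free -> assigned | voices=[87 68 - -]
Op 7: note_on(76): voice 2 is free -> assigned | voices=[87 68 76 -]
Op 8: note_on(69): voice 3 is free -> assigned | voices=[87 68 76 69]
Op 9: note_off(69): free voice 3 | voices=[87 68 76 -]
Op 10: note_on(66): voice 3 is free -> assigned | voices=[87 68 76 66]
Op 11: note_off(87): free voice 0 | voices=[- 68 76 66]

Answer: 0 3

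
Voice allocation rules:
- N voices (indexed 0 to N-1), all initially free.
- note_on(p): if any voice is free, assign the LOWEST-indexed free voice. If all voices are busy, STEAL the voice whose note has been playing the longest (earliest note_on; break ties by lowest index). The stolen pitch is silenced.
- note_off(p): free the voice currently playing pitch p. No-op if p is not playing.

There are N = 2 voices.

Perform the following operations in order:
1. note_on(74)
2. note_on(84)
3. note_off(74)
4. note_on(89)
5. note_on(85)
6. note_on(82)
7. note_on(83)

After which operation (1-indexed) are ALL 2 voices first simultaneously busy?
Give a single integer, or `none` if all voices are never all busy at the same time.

Answer: 2

Derivation:
Op 1: note_on(74): voice 0 is free -> assigned | voices=[74 -]
Op 2: note_on(84): voice 1 is free -> assigned | voices=[74 84]
Op 3: note_off(74): free voice 0 | voices=[- 84]
Op 4: note_on(89): voice 0 is free -> assigned | voices=[89 84]
Op 5: note_on(85): all voices busy, STEAL voice 1 (pitch 84, oldest) -> assign | voices=[89 85]
Op 6: note_on(82): all voices busy, STEAL voice 0 (pitch 89, oldest) -> assign | voices=[82 85]
Op 7: note_on(83): all voices busy, STEAL voice 1 (pitch 85, oldest) -> assign | voices=[82 83]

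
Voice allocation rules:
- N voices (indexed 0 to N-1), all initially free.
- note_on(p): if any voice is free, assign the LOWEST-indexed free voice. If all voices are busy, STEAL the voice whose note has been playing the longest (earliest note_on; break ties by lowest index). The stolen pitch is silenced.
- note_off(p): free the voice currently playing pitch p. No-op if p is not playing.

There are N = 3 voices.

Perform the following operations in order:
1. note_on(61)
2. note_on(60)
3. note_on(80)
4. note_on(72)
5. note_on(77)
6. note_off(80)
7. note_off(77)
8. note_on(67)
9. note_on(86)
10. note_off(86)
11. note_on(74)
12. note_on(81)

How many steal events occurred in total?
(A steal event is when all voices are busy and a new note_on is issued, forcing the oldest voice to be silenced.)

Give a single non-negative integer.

Answer: 3

Derivation:
Op 1: note_on(61): voice 0 is free -> assigned | voices=[61 - -]
Op 2: note_on(60): voice 1 is free -> assigned | voices=[61 60 -]
Op 3: note_on(80): voice 2 is free -> assigned | voices=[61 60 80]
Op 4: note_on(72): all voices busy, STEAL voice 0 (pitch 61, oldest) -> assign | voices=[72 60 80]
Op 5: note_on(77): all voices busy, STEAL voice 1 (pitch 60, oldest) -> assign | voices=[72 77 80]
Op 6: note_off(80): free voice 2 | voices=[72 77 -]
Op 7: note_off(77): free voice 1 | voices=[72 - -]
Op 8: note_on(67): voice 1 is free -> assigned | voices=[72 67 -]
Op 9: note_on(86): voice 2 is free -> assigned | voices=[72 67 86]
Op 10: note_off(86): free voice 2 | voices=[72 67 -]
Op 11: note_on(74): voice 2 is free -> assigned | voices=[72 67 74]
Op 12: note_on(81): all voices busy, STEAL voice 0 (pitch 72, oldest) -> assign | voices=[81 67 74]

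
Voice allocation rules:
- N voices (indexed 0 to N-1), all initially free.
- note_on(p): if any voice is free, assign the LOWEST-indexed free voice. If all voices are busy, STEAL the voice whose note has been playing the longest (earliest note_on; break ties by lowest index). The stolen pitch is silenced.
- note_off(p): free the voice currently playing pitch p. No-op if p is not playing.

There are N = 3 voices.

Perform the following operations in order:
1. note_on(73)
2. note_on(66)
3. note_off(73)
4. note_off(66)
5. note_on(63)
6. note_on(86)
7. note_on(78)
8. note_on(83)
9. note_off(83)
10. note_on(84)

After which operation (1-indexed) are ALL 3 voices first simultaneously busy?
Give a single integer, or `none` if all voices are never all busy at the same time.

Op 1: note_on(73): voice 0 is free -> assigned | voices=[73 - -]
Op 2: note_on(66): voice 1 is free -> assigned | voices=[73 66 -]
Op 3: note_off(73): free voice 0 | voices=[- 66 -]
Op 4: note_off(66): free voice 1 | voices=[- - -]
Op 5: note_on(63): voice 0 is free -> assigned | voices=[63 - -]
Op 6: note_on(86): voice 1 is free -> assigned | voices=[63 86 -]
Op 7: note_on(78): voice 2 is free -> assigned | voices=[63 86 78]
Op 8: note_on(83): all voices busy, STEAL voice 0 (pitch 63, oldest) -> assign | voices=[83 86 78]
Op 9: note_off(83): free voice 0 | voices=[- 86 78]
Op 10: note_on(84): voice 0 is free -> assigned | voices=[84 86 78]

Answer: 7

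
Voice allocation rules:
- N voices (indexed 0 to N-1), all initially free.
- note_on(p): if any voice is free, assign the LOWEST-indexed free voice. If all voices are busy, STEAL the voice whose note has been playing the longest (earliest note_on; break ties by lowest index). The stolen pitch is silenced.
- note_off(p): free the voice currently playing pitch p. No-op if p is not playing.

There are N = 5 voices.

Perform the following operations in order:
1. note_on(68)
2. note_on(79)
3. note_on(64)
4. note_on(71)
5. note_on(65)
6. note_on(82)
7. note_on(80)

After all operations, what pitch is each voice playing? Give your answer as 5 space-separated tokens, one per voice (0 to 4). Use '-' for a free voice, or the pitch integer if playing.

Op 1: note_on(68): voice 0 is free -> assigned | voices=[68 - - - -]
Op 2: note_on(79): voice 1 is free -> assigned | voices=[68 79 - - -]
Op 3: note_on(64): voice 2 is free -> assigned | voices=[68 79 64 - -]
Op 4: note_on(71): voice 3 is free -> assigned | voices=[68 79 64 71 -]
Op 5: note_on(65): voice 4 is free -> assigned | voices=[68 79 64 71 65]
Op 6: note_on(82): all voices busy, STEAL voice 0 (pitch 68, oldest) -> assign | voices=[82 79 64 71 65]
Op 7: note_on(80): all voices busy, STEAL voice 1 (pitch 79, oldest) -> assign | voices=[82 80 64 71 65]

Answer: 82 80 64 71 65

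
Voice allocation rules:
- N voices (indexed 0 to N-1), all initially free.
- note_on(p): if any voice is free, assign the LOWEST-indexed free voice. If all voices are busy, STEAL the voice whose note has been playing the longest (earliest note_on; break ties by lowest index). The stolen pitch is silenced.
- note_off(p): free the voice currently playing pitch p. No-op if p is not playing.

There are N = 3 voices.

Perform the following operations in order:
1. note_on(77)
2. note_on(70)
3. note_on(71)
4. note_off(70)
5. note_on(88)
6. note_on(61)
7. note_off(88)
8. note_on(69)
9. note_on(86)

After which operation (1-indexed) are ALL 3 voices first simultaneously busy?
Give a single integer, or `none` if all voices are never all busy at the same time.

Op 1: note_on(77): voice 0 is free -> assigned | voices=[77 - -]
Op 2: note_on(70): voice 1 is free -> assigned | voices=[77 70 -]
Op 3: note_on(71): voice 2 is free -> assigned | voices=[77 70 71]
Op 4: note_off(70): free voice 1 | voices=[77 - 71]
Op 5: note_on(88): voice 1 is free -> assigned | voices=[77 88 71]
Op 6: note_on(61): all voices busy, STEAL voice 0 (pitch 77, oldest) -> assign | voices=[61 88 71]
Op 7: note_off(88): free voice 1 | voices=[61 - 71]
Op 8: note_on(69): voice 1 is free -> assigned | voices=[61 69 71]
Op 9: note_on(86): all voices busy, STEAL voice 2 (pitch 71, oldest) -> assign | voices=[61 69 86]

Answer: 3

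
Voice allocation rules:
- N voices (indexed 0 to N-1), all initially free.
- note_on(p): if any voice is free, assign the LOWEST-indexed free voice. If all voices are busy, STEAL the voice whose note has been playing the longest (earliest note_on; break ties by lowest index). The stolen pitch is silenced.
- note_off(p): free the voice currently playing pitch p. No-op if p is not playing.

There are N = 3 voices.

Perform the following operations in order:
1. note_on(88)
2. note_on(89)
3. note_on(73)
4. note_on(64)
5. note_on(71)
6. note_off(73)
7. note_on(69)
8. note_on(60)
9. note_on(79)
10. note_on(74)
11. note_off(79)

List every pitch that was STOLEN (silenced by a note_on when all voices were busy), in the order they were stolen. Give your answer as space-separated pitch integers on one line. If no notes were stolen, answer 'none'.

Answer: 88 89 64 71 69

Derivation:
Op 1: note_on(88): voice 0 is free -> assigned | voices=[88 - -]
Op 2: note_on(89): voice 1 is free -> assigned | voices=[88 89 -]
Op 3: note_on(73): voice 2 is free -> assigned | voices=[88 89 73]
Op 4: note_on(64): all voices busy, STEAL voice 0 (pitch 88, oldest) -> assign | voices=[64 89 73]
Op 5: note_on(71): all voices busy, STEAL voice 1 (pitch 89, oldest) -> assign | voices=[64 71 73]
Op 6: note_off(73): free voice 2 | voices=[64 71 -]
Op 7: note_on(69): voice 2 is free -> assigned | voices=[64 71 69]
Op 8: note_on(60): all voices busy, STEAL voice 0 (pitch 64, oldest) -> assign | voices=[60 71 69]
Op 9: note_on(79): all voices busy, STEAL voice 1 (pitch 71, oldest) -> assign | voices=[60 79 69]
Op 10: note_on(74): all voices busy, STEAL voice 2 (pitch 69, oldest) -> assign | voices=[60 79 74]
Op 11: note_off(79): free voice 1 | voices=[60 - 74]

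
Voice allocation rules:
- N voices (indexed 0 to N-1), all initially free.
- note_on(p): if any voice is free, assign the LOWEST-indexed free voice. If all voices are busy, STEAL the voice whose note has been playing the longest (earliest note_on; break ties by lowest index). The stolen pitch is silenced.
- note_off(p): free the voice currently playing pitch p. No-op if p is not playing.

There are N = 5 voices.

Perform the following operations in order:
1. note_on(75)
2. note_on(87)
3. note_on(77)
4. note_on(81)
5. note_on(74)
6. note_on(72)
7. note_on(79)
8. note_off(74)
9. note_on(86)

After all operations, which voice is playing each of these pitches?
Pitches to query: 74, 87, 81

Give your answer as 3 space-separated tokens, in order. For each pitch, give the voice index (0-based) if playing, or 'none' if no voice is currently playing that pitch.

Answer: none none 3

Derivation:
Op 1: note_on(75): voice 0 is free -> assigned | voices=[75 - - - -]
Op 2: note_on(87): voice 1 is free -> assigned | voices=[75 87 - - -]
Op 3: note_on(77): voice 2 is free -> assigned | voices=[75 87 77 - -]
Op 4: note_on(81): voice 3 is free -> assigned | voices=[75 87 77 81 -]
Op 5: note_on(74): voice 4 is free -> assigned | voices=[75 87 77 81 74]
Op 6: note_on(72): all voices busy, STEAL voice 0 (pitch 75, oldest) -> assign | voices=[72 87 77 81 74]
Op 7: note_on(79): all voices busy, STEAL voice 1 (pitch 87, oldest) -> assign | voices=[72 79 77 81 74]
Op 8: note_off(74): free voice 4 | voices=[72 79 77 81 -]
Op 9: note_on(86): voice 4 is free -> assigned | voices=[72 79 77 81 86]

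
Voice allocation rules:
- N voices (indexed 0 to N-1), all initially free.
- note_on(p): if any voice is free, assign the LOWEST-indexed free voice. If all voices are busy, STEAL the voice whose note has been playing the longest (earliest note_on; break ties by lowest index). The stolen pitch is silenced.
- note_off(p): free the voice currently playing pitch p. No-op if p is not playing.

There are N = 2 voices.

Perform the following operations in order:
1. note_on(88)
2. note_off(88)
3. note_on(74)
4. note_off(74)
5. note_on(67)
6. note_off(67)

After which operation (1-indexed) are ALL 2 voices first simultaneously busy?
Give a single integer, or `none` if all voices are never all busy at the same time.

Answer: none

Derivation:
Op 1: note_on(88): voice 0 is free -> assigned | voices=[88 -]
Op 2: note_off(88): free voice 0 | voices=[- -]
Op 3: note_on(74): voice 0 is free -> assigned | voices=[74 -]
Op 4: note_off(74): free voice 0 | voices=[- -]
Op 5: note_on(67): voice 0 is free -> assigned | voices=[67 -]
Op 6: note_off(67): free voice 0 | voices=[- -]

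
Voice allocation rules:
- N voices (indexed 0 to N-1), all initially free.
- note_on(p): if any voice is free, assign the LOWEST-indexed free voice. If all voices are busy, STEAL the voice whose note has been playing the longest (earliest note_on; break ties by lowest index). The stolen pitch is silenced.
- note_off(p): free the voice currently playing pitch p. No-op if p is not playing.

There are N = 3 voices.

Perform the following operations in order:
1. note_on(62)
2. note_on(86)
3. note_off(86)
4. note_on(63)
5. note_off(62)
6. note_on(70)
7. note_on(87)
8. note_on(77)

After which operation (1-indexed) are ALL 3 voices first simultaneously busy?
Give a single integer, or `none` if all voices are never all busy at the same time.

Op 1: note_on(62): voice 0 is free -> assigned | voices=[62 - -]
Op 2: note_on(86): voice 1 is free -> assigned | voices=[62 86 -]
Op 3: note_off(86): free voice 1 | voices=[62 - -]
Op 4: note_on(63): voice 1 is free -> assigned | voices=[62 63 -]
Op 5: note_off(62): free voice 0 | voices=[- 63 -]
Op 6: note_on(70): voice 0 is free -> assigned | voices=[70 63 -]
Op 7: note_on(87): voice 2 is free -> assigned | voices=[70 63 87]
Op 8: note_on(77): all voices busy, STEAL voice 1 (pitch 63, oldest) -> assign | voices=[70 77 87]

Answer: 7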